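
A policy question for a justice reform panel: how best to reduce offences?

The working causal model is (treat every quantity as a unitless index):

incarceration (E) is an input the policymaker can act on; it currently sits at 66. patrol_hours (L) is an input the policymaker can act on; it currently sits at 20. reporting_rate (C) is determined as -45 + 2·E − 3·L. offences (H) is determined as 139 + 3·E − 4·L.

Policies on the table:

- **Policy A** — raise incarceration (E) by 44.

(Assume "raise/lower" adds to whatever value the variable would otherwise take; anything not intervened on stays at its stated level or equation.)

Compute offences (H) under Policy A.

389

Policy A (E + 44):
  E = 66 + 44 = 110
  L = 20
  H = 139 + 3·110 − 4·20 = 389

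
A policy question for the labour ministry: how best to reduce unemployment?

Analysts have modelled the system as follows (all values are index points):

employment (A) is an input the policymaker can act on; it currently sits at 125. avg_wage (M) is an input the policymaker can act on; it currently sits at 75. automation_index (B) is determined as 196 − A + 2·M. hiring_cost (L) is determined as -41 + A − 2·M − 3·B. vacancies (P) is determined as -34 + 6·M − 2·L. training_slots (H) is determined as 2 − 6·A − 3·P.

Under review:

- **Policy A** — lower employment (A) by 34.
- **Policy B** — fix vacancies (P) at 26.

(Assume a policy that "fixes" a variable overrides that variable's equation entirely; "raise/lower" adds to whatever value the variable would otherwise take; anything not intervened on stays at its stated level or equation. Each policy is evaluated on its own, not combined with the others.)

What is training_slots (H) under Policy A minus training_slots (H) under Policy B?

-6156

Policy A (A − 34):
  A = 125 − 34 = 91
  M = 75
  B = 196 − 91 + 2·75 = 255
  L = -41 + 91 − 2·75 − 3·255 = -865
  P = -34 + 6·75 − 2·(-865) = 2146
  H = 2 − 6·91 − 3·2146 = -6982
Policy B (P := 26):
  A = 125
  M = 75
  B = 196 − 125 + 2·75 = 221
  L = -41 + 125 − 2·75 − 3·221 = -729
  P = 26
  H = 2 − 6·125 − 3·26 = -826
H: -6982 − (-826) = -6156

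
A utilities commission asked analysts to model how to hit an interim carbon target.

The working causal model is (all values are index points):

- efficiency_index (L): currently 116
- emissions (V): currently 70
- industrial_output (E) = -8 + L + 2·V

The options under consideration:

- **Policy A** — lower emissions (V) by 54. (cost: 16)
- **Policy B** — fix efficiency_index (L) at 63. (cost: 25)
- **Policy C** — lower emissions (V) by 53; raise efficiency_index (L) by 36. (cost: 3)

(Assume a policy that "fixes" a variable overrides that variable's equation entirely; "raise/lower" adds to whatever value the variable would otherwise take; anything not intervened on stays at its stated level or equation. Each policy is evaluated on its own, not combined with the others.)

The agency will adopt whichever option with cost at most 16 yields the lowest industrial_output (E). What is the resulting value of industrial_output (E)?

140

Policy A (V − 54):
  L = 116
  V = 70 − 54 = 16
  E = -8 + 116 + 2·16 = 140
Policy C (V − 53, L + 36):
  L = 116 + 36 = 152
  V = 70 − 53 = 17
  E = -8 + 152 + 2·17 = 178
Comparing — Policy A: E=140, Policy C: E=178. Lowest is 140 (Policy A).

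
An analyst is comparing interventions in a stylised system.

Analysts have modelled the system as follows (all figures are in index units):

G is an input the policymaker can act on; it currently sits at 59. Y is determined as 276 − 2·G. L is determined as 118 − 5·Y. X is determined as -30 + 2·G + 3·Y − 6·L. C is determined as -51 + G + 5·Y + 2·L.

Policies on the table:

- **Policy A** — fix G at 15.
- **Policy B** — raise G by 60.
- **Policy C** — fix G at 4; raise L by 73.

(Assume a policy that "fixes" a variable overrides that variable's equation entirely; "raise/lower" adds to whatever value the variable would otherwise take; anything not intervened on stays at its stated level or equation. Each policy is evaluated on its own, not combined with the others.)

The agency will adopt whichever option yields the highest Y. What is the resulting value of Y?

268

Policy A (G := 15):
  G = 15
  Y = 276 − 2·15 = 246
Policy B (G + 60):
  G = 59 + 60 = 119
  Y = 276 − 2·119 = 38
Policy C (G := 4, L + 73):
  G = 4
  Y = 276 − 2·4 = 268
Comparing — Policy A: Y=246, Policy B: Y=38, Policy C: Y=268. Highest is 268 (Policy C).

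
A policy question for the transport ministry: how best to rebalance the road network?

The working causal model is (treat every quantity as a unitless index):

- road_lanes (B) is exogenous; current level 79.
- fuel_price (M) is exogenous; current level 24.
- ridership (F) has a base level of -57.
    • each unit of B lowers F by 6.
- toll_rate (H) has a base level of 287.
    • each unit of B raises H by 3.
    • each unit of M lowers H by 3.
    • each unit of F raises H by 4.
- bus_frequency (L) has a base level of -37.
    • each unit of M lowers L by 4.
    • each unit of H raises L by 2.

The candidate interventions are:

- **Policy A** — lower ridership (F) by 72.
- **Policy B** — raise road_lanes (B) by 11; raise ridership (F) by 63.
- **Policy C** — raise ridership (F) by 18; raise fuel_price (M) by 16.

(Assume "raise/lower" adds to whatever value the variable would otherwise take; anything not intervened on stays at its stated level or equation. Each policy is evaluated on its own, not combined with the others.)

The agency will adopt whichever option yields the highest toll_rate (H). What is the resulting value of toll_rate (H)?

-1648

Policy A (F − 72):
  B = 79
  M = 24
  F = -57 − 6·79 (−72 from intervention) = -603
  H = 287 + 3·79 − 3·24 + 4·(-603) = -1960
Policy B (B + 11, F + 63):
  B = 79 + 11 = 90
  M = 24
  F = -57 − 6·90 (+63 from intervention) = -534
  H = 287 + 3·90 − 3·24 + 4·(-534) = -1651
Policy C (F + 18, M + 16):
  B = 79
  M = 24 + 16 = 40
  F = -57 − 6·79 (+18 from intervention) = -513
  H = 287 + 3·79 − 3·40 + 4·(-513) = -1648
Comparing — Policy A: H=-1960, Policy B: H=-1651, Policy C: H=-1648. Highest is -1648 (Policy C).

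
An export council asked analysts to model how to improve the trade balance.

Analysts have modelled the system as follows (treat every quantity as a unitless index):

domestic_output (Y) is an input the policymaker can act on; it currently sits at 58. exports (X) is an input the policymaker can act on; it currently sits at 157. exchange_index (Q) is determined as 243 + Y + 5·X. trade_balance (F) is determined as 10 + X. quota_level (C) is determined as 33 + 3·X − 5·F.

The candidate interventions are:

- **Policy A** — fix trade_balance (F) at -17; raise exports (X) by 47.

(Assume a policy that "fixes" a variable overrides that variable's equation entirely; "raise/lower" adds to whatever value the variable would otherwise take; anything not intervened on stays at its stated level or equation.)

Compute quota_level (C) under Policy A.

Policy A (F := -17, X + 47):
  X = 157 + 47 = 204
  F = -17
  C = 33 + 3·204 − 5·(-17) = 730

730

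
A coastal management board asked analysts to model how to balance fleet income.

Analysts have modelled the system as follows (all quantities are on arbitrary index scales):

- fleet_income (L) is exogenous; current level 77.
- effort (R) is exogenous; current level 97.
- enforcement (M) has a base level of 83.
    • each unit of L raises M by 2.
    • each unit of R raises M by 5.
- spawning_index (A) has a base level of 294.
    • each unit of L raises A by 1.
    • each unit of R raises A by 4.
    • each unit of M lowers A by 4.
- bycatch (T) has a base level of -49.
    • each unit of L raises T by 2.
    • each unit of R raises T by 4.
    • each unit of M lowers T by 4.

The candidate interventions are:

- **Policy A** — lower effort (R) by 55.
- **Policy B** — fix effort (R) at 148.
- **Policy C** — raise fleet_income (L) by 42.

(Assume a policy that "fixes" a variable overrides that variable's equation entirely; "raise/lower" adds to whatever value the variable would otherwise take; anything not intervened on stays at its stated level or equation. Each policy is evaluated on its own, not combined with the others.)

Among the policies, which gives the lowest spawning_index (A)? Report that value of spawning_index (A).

-2945

Policy A (R − 55):
  L = 77
  R = 97 − 55 = 42
  M = 83 + 2·77 + 5·42 = 447
  A = 294 + 77 + 4·42 − 4·447 = -1249
Policy B (R := 148):
  L = 77
  R = 148
  M = 83 + 2·77 + 5·148 = 977
  A = 294 + 77 + 4·148 − 4·977 = -2945
Policy C (L + 42):
  L = 77 + 42 = 119
  R = 97
  M = 83 + 2·119 + 5·97 = 806
  A = 294 + 119 + 4·97 − 4·806 = -2423
Comparing — Policy A: A=-1249, Policy B: A=-2945, Policy C: A=-2423. Lowest is -2945 (Policy B).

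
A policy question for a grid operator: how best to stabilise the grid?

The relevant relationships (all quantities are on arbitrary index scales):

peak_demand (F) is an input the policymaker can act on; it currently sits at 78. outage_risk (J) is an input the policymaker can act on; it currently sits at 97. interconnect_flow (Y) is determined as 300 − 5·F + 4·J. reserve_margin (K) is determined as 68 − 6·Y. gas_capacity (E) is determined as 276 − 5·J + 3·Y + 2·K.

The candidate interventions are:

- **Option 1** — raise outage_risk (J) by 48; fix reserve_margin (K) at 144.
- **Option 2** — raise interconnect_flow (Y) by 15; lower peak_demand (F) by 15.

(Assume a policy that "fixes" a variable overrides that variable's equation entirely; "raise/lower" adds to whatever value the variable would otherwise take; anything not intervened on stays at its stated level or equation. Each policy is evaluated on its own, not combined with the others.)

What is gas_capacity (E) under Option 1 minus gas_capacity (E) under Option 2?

4874

Option 1 (J + 48, K := 144):
  F = 78
  J = 97 + 48 = 145
  Y = 300 − 5·78 + 4·145 = 490
  K = 144
  E = 276 − 5·145 + 3·490 + 2·144 = 1309
Option 2 (Y + 15, F − 15):
  F = 78 − 15 = 63
  J = 97
  Y = 300 − 5·63 + 4·97 (+15 from intervention) = 388
  K = 68 − 6·388 = -2260
  E = 276 − 5·97 + 3·388 + 2·(-2260) = -3565
E: 1309 − (-3565) = 4874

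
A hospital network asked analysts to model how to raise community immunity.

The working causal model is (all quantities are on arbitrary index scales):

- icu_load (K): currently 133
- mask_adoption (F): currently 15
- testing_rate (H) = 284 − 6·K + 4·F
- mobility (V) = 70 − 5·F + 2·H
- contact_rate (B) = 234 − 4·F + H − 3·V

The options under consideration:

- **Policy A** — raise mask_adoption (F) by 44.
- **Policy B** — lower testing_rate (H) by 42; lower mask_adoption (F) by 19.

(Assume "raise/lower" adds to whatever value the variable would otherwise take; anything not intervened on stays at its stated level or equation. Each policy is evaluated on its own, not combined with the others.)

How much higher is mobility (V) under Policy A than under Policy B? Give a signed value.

273

Policy A (F + 44):
  K = 133
  F = 15 + 44 = 59
  H = 284 − 6·133 + 4·59 = -278
  V = 70 − 5·59 + 2·(-278) = -781
Policy B (H − 42, F − 19):
  K = 133
  F = 15 − 19 = -4
  H = 284 − 6·133 + 4·(-4) (−42 from intervention) = -572
  V = 70 − 5·(-4) + 2·(-572) = -1054
V: -781 − (-1054) = 273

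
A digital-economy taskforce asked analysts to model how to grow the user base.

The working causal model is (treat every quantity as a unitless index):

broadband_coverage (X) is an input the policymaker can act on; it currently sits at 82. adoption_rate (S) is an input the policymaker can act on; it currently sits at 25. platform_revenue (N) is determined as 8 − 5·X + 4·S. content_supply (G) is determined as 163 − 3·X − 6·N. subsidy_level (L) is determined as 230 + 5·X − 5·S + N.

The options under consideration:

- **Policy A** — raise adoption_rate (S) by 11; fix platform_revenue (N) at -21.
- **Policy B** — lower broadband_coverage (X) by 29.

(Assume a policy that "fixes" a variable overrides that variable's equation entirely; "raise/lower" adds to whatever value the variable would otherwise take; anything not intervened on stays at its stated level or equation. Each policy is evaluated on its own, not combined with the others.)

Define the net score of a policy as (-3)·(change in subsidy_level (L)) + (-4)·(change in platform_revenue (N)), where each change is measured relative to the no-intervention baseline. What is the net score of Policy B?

Baseline:
  X = 82
  S = 25
  N = 8 − 5·82 + 4·25 = -302
  L = 230 + 5·82 − 5·25 + (-302) = 213
Policy B (X − 29):
  X = 82 − 29 = 53
  S = 25
  N = 8 − 5·53 + 4·25 = -157
  L = 230 + 5·53 − 5·25 + (-157) = 213
ΔL = 213 − 213 = 0; ΔN = -157 − (-302) = 145
Score = (-3)·0 + (-4)·145 = -580

-580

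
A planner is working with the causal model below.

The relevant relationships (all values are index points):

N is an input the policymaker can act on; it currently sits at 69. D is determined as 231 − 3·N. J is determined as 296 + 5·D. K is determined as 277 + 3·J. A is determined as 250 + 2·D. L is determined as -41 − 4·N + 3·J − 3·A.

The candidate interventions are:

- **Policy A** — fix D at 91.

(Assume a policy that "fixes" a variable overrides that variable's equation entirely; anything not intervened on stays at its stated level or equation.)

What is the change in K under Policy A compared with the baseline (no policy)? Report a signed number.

1005

Baseline:
  N = 69
  D = 231 − 3·69 = 24
  J = 296 + 5·24 = 416
  K = 277 + 3·416 = 1525
Policy A (D := 91):
  N = 69
  D = 91
  J = 296 + 5·91 = 751
  K = 277 + 3·751 = 2530
Change in K: 2530 − 1525 = 1005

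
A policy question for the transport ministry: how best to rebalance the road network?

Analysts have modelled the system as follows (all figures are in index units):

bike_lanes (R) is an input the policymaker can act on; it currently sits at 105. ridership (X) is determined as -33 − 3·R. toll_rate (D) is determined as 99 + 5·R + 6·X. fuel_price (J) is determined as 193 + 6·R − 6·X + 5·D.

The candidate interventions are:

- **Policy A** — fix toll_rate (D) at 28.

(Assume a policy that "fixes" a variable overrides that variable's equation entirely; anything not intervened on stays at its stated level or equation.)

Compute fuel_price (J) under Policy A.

3051

Policy A (D := 28):
  R = 105
  X = -33 − 3·105 = -348
  D = 28
  J = 193 + 6·105 − 6·(-348) + 5·28 = 3051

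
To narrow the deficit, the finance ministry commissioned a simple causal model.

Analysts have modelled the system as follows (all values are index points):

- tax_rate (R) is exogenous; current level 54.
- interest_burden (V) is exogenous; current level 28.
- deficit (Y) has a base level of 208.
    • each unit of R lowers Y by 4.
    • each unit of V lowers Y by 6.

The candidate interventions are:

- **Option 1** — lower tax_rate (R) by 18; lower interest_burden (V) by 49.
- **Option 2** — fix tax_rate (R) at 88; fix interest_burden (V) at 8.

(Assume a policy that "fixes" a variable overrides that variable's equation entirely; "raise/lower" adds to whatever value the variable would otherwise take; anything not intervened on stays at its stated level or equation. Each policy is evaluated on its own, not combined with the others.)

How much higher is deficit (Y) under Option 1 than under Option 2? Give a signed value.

382

Option 1 (R − 18, V − 49):
  R = 54 − 18 = 36
  V = 28 − 49 = -21
  Y = 208 − 4·36 − 6·(-21) = 190
Option 2 (R := 88, V := 8):
  R = 88
  V = 8
  Y = 208 − 4·88 − 6·8 = -192
Y: 190 − (-192) = 382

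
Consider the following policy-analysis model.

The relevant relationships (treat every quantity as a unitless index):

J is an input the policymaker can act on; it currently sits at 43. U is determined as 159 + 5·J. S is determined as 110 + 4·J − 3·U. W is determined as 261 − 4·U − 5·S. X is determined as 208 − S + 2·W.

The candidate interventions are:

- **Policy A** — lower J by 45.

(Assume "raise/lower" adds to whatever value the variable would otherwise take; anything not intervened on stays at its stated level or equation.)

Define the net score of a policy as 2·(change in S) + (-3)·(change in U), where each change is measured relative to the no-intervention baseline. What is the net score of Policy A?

Baseline:
  J = 43
  U = 159 + 5·43 = 374
  S = 110 + 4·43 − 3·374 = -840
Policy A (J − 45):
  J = 43 − 45 = -2
  U = 159 + 5·(-2) = 149
  S = 110 + 4·(-2) − 3·149 = -345
ΔS = -345 − (-840) = 495; ΔU = 149 − 374 = -225
Score = 2·495 + (-3)·(-225) = 1665

1665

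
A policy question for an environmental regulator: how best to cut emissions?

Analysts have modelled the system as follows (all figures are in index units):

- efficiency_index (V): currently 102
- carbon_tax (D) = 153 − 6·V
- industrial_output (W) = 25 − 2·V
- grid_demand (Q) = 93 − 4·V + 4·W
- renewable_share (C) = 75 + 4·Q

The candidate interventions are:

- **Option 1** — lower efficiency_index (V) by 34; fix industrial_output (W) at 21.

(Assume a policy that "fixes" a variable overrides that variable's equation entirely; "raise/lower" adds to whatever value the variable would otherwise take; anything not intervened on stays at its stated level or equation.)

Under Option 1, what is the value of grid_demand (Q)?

Option 1 (V − 34, W := 21):
  V = 102 − 34 = 68
  W = 21
  Q = 93 − 4·68 + 4·21 = -95

-95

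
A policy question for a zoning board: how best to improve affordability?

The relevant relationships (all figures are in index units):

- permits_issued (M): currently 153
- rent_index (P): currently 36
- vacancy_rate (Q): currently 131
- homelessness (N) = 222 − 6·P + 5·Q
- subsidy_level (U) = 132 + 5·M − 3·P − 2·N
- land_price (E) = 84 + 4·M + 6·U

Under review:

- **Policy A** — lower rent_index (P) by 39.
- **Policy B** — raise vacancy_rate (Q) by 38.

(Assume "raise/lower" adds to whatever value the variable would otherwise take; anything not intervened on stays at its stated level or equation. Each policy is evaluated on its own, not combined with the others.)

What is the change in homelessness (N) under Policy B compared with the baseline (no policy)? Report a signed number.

Baseline:
  P = 36
  Q = 131
  N = 222 − 6·36 + 5·131 = 661
Policy B (Q + 38):
  P = 36
  Q = 131 + 38 = 169
  N = 222 − 6·36 + 5·169 = 851
Change in N: 851 − 661 = 190

190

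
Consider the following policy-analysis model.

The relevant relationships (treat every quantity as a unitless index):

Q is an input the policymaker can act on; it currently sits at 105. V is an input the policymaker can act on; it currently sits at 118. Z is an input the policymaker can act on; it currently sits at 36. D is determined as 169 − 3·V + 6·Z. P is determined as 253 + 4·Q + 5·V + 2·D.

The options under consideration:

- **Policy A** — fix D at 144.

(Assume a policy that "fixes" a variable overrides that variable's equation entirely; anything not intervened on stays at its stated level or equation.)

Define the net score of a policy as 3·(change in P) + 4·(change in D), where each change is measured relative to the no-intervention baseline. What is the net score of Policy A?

Baseline:
  Q = 105
  V = 118
  Z = 36
  D = 169 − 3·118 + 6·36 = 31
  P = 253 + 4·105 + 5·118 + 2·31 = 1325
Policy A (D := 144):
  Q = 105
  V = 118
  Z = 36
  D = 144
  P = 253 + 4·105 + 5·118 + 2·144 = 1551
ΔP = 1551 − 1325 = 226; ΔD = 144 − 31 = 113
Score = 3·226 + 4·113 = 1130

1130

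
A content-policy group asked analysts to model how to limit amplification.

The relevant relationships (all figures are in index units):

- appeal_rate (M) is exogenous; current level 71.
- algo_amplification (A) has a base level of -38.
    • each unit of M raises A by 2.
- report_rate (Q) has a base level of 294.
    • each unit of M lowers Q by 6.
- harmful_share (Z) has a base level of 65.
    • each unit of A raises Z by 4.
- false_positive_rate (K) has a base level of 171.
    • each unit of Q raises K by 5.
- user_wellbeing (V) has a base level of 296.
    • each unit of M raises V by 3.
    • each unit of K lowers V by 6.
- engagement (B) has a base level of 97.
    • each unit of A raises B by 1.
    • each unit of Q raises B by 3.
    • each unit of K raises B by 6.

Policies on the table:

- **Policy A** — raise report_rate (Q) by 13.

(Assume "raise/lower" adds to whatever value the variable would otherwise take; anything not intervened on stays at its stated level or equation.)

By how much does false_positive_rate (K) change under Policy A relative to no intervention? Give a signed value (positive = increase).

65

Baseline:
  M = 71
  Q = 294 − 6·71 = -132
  K = 171 + 5·(-132) = -489
Policy A (Q + 13):
  M = 71
  Q = 294 − 6·71 (+13 from intervention) = -119
  K = 171 + 5·(-119) = -424
Change in K: -424 − (-489) = 65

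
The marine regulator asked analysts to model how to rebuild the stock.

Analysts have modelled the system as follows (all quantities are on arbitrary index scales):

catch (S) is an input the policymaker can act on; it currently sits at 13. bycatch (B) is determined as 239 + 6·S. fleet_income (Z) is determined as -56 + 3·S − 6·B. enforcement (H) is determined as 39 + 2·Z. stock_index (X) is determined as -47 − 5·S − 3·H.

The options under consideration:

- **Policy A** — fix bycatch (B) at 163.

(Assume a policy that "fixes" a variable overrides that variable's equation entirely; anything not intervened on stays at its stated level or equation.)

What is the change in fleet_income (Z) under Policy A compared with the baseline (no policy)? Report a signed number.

924

Baseline:
  S = 13
  B = 239 + 6·13 = 317
  Z = -56 + 3·13 − 6·317 = -1919
Policy A (B := 163):
  S = 13
  B = 163
  Z = -56 + 3·13 − 6·163 = -995
Change in Z: -995 − (-1919) = 924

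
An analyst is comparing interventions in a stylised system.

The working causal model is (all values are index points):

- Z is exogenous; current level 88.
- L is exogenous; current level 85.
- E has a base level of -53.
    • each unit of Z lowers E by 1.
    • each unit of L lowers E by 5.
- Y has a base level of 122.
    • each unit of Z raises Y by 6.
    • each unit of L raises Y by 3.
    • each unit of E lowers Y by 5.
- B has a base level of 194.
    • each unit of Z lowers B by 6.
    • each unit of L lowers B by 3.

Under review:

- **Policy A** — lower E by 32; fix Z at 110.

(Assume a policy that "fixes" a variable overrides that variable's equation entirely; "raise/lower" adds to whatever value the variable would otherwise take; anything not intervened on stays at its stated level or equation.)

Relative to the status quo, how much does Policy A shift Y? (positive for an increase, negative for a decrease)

402

Baseline:
  Z = 88
  L = 85
  E = -53 − 88 − 5·85 = -566
  Y = 122 + 6·88 + 3·85 − 5·(-566) = 3735
Policy A (E − 32, Z := 110):
  Z = 110
  L = 85
  E = -53 − 110 − 5·85 (−32 from intervention) = -620
  Y = 122 + 6·110 + 3·85 − 5·(-620) = 4137
Change in Y: 4137 − 3735 = 402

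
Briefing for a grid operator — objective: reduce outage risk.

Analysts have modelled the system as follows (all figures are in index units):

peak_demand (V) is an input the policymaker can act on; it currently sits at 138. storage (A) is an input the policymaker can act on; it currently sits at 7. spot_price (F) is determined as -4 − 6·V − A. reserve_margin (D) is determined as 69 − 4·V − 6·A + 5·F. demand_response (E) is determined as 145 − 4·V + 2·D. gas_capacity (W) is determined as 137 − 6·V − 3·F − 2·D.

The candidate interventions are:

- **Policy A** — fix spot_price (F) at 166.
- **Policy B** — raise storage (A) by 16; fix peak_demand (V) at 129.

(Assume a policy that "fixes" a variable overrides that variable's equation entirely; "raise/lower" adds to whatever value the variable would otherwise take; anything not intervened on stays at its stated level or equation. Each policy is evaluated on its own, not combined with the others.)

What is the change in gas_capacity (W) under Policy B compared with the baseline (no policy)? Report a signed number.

-320

Baseline:
  V = 138
  A = 7
  F = -4 − 6·138 − 7 = -839
  D = 69 − 4·138 − 6·7 + 5·(-839) = -4720
  W = 137 − 6·138 − 3·(-839) − 2·(-4720) = 11266
Policy B (A + 16, V := 129):
  V = 129
  A = 7 + 16 = 23
  F = -4 − 6·129 − 23 = -801
  D = 69 − 4·129 − 6·23 + 5·(-801) = -4590
  W = 137 − 6·129 − 3·(-801) − 2·(-4590) = 10946
Change in W: 10946 − 11266 = -320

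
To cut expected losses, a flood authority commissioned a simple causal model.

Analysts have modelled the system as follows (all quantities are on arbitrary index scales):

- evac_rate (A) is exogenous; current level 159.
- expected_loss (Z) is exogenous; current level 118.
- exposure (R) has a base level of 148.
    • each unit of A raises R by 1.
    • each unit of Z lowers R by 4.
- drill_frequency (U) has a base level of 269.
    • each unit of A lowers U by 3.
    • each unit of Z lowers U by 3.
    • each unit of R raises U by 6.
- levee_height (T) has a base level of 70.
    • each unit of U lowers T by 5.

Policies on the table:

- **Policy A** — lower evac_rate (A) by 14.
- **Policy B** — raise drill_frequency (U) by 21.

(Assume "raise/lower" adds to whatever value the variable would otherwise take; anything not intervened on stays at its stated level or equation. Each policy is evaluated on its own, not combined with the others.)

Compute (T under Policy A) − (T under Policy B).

Policy A (A − 14):
  A = 159 − 14 = 145
  Z = 118
  R = 148 + 145 − 4·118 = -179
  U = 269 − 3·145 − 3·118 + 6·(-179) = -1594
  T = 70 − 5·(-1594) = 8040
Policy B (U + 21):
  A = 159
  Z = 118
  R = 148 + 159 − 4·118 = -165
  U = 269 − 3·159 − 3·118 + 6·(-165) (+21 from intervention) = -1531
  T = 70 − 5·(-1531) = 7725
T: 8040 − 7725 = 315

315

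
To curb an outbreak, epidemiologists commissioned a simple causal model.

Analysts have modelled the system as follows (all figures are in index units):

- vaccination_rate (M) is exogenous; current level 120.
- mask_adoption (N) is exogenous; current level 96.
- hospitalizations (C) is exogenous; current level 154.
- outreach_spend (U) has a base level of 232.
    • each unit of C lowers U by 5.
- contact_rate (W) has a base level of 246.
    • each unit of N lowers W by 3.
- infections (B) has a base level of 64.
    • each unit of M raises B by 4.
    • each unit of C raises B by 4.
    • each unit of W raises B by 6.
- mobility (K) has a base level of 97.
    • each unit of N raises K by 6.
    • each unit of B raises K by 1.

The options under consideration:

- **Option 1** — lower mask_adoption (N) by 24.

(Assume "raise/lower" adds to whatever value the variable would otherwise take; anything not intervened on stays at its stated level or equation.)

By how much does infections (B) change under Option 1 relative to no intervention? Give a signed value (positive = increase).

Baseline:
  M = 120
  N = 96
  C = 154
  W = 246 − 3·96 = -42
  B = 64 + 4·120 + 4·154 + 6·(-42) = 908
Option 1 (N − 24):
  M = 120
  N = 96 − 24 = 72
  C = 154
  W = 246 − 3·72 = 30
  B = 64 + 4·120 + 4·154 + 6·30 = 1340
Change in B: 1340 − 908 = 432

432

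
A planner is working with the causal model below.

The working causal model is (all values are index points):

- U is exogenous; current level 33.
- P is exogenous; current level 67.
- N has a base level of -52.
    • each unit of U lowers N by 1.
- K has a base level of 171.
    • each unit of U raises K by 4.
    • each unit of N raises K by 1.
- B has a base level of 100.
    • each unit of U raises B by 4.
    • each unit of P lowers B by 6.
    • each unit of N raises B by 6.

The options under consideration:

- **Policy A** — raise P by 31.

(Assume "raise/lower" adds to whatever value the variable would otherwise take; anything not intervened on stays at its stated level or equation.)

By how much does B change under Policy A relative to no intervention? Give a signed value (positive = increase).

Baseline:
  U = 33
  P = 67
  N = -52 − 33 = -85
  B = 100 + 4·33 − 6·67 + 6·(-85) = -680
Policy A (P + 31):
  U = 33
  P = 67 + 31 = 98
  N = -52 − 33 = -85
  B = 100 + 4·33 − 6·98 + 6·(-85) = -866
Change in B: -866 − (-680) = -186

-186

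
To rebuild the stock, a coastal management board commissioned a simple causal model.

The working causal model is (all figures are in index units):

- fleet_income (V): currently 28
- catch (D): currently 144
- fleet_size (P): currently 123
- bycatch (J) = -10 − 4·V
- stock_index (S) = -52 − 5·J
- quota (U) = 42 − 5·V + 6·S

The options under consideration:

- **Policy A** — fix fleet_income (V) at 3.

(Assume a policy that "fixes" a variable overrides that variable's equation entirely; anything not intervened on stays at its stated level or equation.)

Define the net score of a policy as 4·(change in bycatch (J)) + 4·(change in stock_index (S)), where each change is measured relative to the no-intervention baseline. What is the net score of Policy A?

Baseline:
  V = 28
  J = -10 − 4·28 = -122
  S = -52 − 5·(-122) = 558
Policy A (V := 3):
  V = 3
  J = -10 − 4·3 = -22
  S = -52 − 5·(-22) = 58
ΔJ = -22 − (-122) = 100; ΔS = 58 − 558 = -500
Score = 4·100 + 4·(-500) = -1600

-1600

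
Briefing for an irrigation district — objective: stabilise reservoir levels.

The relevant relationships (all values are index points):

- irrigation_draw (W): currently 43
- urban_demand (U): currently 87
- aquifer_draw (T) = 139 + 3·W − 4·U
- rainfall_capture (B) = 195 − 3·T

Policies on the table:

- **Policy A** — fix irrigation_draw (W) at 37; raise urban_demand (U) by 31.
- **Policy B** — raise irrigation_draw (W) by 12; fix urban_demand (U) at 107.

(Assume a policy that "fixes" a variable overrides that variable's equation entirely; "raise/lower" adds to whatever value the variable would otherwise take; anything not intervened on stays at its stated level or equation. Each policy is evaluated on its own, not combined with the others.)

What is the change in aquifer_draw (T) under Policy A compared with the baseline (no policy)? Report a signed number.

-142

Baseline:
  W = 43
  U = 87
  T = 139 + 3·43 − 4·87 = -80
Policy A (W := 37, U + 31):
  W = 37
  U = 87 + 31 = 118
  T = 139 + 3·37 − 4·118 = -222
Change in T: -222 − (-80) = -142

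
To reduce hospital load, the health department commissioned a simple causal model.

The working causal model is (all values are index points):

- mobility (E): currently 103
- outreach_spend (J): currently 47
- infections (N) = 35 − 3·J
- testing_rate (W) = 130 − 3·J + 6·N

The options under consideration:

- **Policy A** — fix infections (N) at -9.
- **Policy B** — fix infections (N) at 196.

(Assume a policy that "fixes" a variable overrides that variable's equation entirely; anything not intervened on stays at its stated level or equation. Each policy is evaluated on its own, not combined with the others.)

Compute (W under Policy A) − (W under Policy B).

Policy A (N := -9):
  J = 47
  N = -9
  W = 130 − 3·47 + 6·(-9) = -65
Policy B (N := 196):
  J = 47
  N = 196
  W = 130 − 3·47 + 6·196 = 1165
W: -65 − 1165 = -1230

-1230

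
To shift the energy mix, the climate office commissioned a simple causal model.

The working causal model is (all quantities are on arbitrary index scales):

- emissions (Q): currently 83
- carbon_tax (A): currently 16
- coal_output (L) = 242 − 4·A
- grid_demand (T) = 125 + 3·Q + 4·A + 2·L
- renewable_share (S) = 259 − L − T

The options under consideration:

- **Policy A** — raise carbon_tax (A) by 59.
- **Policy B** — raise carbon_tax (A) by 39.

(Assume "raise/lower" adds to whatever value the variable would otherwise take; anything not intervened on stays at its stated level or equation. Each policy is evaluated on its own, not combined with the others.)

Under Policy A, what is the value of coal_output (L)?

-58

Policy A (A + 59):
  A = 16 + 59 = 75
  L = 242 − 4·75 = -58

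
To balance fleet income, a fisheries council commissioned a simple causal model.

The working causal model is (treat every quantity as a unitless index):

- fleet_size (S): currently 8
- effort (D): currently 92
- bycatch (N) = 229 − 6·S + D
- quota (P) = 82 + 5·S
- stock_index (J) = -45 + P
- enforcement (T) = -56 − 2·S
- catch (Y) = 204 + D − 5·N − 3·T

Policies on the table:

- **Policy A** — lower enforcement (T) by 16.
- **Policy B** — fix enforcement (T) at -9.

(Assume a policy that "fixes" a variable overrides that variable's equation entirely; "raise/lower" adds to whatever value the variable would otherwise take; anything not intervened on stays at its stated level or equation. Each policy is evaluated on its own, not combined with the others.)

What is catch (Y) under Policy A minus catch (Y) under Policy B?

Policy A (T − 16):
  S = 8
  D = 92
  N = 229 − 6·8 + 92 = 273
  T = -56 − 2·8 (−16 from intervention) = -88
  Y = 204 + 92 − 5·273 − 3·(-88) = -805
Policy B (T := -9):
  S = 8
  D = 92
  N = 229 − 6·8 + 92 = 273
  T = -9
  Y = 204 + 92 − 5·273 − 3·(-9) = -1042
Y: -805 − (-1042) = 237

237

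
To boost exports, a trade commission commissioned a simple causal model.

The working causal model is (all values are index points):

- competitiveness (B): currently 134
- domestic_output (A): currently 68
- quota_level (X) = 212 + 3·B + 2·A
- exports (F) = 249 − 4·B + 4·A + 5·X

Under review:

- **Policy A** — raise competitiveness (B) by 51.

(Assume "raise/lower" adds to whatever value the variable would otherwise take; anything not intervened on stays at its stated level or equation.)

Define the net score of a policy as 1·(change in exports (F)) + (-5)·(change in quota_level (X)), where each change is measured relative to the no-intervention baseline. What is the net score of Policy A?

-204

Baseline:
  B = 134
  A = 68
  X = 212 + 3·134 + 2·68 = 750
  F = 249 − 4·134 + 4·68 + 5·750 = 3735
Policy A (B + 51):
  B = 134 + 51 = 185
  A = 68
  X = 212 + 3·185 + 2·68 = 903
  F = 249 − 4·185 + 4·68 + 5·903 = 4296
ΔF = 4296 − 3735 = 561; ΔX = 903 − 750 = 153
Score = 1·561 + (-5)·153 = -204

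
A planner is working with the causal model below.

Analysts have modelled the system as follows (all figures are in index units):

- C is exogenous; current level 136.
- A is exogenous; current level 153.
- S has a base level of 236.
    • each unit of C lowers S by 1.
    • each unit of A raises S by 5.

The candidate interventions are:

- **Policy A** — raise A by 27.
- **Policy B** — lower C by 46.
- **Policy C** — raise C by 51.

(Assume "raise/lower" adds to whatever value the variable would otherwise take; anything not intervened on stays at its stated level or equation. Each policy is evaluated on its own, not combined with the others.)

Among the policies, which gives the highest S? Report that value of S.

1000

Policy A (A + 27):
  C = 136
  A = 153 + 27 = 180
  S = 236 − 136 + 5·180 = 1000
Policy B (C − 46):
  C = 136 − 46 = 90
  A = 153
  S = 236 − 90 + 5·153 = 911
Policy C (C + 51):
  C = 136 + 51 = 187
  A = 153
  S = 236 − 187 + 5·153 = 814
Comparing — Policy A: S=1000, Policy B: S=911, Policy C: S=814. Highest is 1000 (Policy A).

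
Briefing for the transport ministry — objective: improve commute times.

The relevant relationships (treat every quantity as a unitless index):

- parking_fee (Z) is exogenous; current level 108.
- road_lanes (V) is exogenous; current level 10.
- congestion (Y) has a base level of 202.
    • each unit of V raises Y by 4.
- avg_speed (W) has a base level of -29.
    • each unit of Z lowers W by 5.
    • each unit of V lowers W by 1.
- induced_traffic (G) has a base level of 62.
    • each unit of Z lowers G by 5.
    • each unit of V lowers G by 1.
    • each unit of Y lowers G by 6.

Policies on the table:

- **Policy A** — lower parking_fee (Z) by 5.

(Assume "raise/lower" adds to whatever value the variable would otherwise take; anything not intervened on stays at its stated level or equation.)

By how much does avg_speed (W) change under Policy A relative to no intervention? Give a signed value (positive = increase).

Baseline:
  Z = 108
  V = 10
  W = -29 − 5·108 − 10 = -579
Policy A (Z − 5):
  Z = 108 − 5 = 103
  V = 10
  W = -29 − 5·103 − 10 = -554
Change in W: -554 − (-579) = 25

25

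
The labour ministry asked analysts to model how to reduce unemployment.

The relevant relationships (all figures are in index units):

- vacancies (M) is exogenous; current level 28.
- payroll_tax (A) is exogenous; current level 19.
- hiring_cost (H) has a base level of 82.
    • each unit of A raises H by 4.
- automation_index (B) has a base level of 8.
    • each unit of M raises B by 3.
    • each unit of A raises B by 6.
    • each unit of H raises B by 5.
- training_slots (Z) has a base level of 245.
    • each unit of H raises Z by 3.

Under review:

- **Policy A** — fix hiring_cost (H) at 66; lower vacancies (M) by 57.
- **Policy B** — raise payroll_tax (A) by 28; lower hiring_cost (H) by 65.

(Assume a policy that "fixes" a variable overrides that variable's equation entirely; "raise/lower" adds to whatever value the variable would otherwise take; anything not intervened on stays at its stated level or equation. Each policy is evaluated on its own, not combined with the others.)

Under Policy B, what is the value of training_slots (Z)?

860

Policy B (A + 28, H − 65):
  A = 19 + 28 = 47
  H = 82 + 4·47 (−65 from intervention) = 205
  Z = 245 + 3·205 = 860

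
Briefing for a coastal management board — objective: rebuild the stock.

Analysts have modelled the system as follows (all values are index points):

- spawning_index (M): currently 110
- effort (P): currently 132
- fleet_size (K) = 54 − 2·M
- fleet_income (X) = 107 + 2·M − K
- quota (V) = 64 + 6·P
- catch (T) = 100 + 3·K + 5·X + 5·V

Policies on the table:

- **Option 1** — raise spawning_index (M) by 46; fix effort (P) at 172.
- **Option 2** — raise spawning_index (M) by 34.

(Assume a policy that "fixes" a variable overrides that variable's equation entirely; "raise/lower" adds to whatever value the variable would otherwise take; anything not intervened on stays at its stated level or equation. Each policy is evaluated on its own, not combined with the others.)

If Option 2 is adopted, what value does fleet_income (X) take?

629

Option 2 (M + 34):
  M = 110 + 34 = 144
  K = 54 − 2·144 = -234
  X = 107 + 2·144 − (-234) = 629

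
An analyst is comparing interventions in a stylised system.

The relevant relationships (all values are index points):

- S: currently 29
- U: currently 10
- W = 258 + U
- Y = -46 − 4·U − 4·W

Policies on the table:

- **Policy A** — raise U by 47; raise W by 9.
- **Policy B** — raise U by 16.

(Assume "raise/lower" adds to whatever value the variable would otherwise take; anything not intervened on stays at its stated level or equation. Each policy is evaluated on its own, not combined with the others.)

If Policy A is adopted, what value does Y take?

-1570

Policy A (U + 47, W + 9):
  U = 10 + 47 = 57
  W = 258 + 57 (+9 from intervention) = 324
  Y = -46 − 4·57 − 4·324 = -1570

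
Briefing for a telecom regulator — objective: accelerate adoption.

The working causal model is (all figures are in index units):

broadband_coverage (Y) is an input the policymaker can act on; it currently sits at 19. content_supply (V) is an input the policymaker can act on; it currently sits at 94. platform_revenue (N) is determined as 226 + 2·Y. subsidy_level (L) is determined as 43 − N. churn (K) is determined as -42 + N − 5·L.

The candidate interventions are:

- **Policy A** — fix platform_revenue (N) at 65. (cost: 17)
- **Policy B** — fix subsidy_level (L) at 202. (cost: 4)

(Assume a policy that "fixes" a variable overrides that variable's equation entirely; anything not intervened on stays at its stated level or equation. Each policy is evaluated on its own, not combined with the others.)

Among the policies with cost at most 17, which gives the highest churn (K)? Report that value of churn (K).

133

Policy A (N := 65):
  Y = 19
  N = 65
  L = 43 − 65 = -22
  K = -42 + 65 − 5·(-22) = 133
Policy B (L := 202):
  Y = 19
  N = 226 + 2·19 = 264
  L = 202
  K = -42 + 264 − 5·202 = -788
Comparing — Policy A: K=133, Policy B: K=-788. Highest is 133 (Policy A).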